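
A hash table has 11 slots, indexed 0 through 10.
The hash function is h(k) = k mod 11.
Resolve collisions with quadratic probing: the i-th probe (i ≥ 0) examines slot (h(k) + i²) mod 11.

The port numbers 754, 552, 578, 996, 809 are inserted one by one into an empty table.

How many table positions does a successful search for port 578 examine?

2

754: h=6 → slot 6
552: h=2 → slot 2
578: h=6, probe 6,7 → slot 7
996: h=6, probe 6,7,10 → slot 10
809: h=6, probe 6,7,10,4 → slot 4
Table: [—, —, 552, —, 809, —, 754, 578, —, —, 996]
Lookup 578: h=6, probe 6,7 → found at 7.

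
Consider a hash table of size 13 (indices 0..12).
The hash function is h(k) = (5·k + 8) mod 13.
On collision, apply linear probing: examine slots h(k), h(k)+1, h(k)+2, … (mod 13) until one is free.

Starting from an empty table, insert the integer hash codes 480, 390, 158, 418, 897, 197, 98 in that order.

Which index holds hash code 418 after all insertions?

6

480: h=3 -> slot 3
390: h=8 -> slot 8
158: h=5 -> slot 5
418: h=5, probe 5,6 -> slot 6
897: h=8, probe 8,9 -> slot 9
197: h=5, probe 5,6,7 -> slot 7
98: h=4 -> slot 4
Table: [., ., ., 480, 98, 158, 418, 197, 390, 897, ., ., .]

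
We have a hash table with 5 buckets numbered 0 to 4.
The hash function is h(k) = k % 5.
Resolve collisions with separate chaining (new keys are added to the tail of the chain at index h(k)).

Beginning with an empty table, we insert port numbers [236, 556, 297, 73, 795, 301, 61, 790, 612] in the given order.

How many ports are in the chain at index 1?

Insert 236: h=1, bucket 1 empty → new chain.
Insert 556: h=1, bucket 1 nonempty → append to chain.
Insert 297: h=2, bucket 2 empty → new chain.
Insert 73: h=3, bucket 3 empty → new chain.
Insert 795: h=0, bucket 0 empty → new chain.
Insert 301: h=1, bucket 1 nonempty → append to chain.
Insert 61: h=1, bucket 1 nonempty → append to chain.
Insert 790: h=0, bucket 0 nonempty → append to chain.
Insert 612: h=2, bucket 2 nonempty → append to chain.
Final buckets:
0: 795 -> 790
1: 236 -> 556 -> 301 -> 61
2: 297 -> 612
3: 73
4: ∅

4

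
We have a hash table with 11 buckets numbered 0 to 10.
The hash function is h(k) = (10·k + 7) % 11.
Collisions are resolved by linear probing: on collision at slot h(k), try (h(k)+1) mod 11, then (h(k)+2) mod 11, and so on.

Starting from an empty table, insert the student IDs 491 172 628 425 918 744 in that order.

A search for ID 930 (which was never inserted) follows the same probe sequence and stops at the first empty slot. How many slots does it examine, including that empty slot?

5

491 hashes to 0; slot 0 is free -> place at 0.
172 hashes to 0; 0 taken -> place at 1.
628 hashes to 6; slot 6 is free -> place at 6.
425 hashes to 0; 0,1 taken -> place at 2.
918 hashes to 2; 2 taken -> place at 3.
744 hashes to 0; 0,1,2,3 taken -> place at 4.
Table: [491, 172, 425, 918, 744, ∅, 628, ∅, ∅, ∅, ∅]
Lookup 930: h=1, probe 1,2,3,4,5 → slot 5 empty, not found.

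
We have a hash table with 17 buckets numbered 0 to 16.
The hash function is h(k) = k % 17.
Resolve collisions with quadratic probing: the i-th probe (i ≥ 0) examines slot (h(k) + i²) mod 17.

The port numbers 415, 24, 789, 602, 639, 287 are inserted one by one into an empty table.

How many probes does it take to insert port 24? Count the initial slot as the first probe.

415: h=7 -> slot 7
24: h=7, probe 7,8 -> slot 8
789: h=7, probe 7,8,11 -> slot 11
602: h=7, probe 7,8,11,16 -> slot 16
639: h=10 -> slot 10
287: h=15 -> slot 15
Table: [-, -, -, -, -, -, -, 415, 24, -, 639, 789, -, -, -, 287, 602]

2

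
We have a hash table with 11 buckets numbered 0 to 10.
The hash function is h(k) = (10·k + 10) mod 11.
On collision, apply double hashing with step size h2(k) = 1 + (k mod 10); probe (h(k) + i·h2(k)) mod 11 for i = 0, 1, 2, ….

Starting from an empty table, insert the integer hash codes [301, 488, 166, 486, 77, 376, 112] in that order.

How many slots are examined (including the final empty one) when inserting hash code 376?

3

301: h=6 → slot 6
488: h=6, h2=9, probe 6,4 → slot 4
166: h=9 → slot 9
486: h=8 → slot 8
77: h=10 → slot 10
376: h=8, h2=7, probe 8,4,0 → slot 0
112: h=8, h2=3, probe 8,0,3 → slot 3
Table: [376, _, _, 112, 488, _, 301, _, 486, 166, 77]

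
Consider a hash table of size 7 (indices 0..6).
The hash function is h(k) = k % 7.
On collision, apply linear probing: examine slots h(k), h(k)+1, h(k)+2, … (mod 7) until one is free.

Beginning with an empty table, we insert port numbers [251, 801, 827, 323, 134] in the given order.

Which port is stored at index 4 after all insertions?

251 hashes to 6; slot 6 is free => place at 6.
801 hashes to 3; slot 3 is free => place at 3.
827 hashes to 1; slot 1 is free => place at 1.
323 hashes to 1; 1 taken => place at 2.
134 hashes to 1; 1,2,3 taken => place at 4.
Table: [_, 827, 323, 801, 134, _, 251]

134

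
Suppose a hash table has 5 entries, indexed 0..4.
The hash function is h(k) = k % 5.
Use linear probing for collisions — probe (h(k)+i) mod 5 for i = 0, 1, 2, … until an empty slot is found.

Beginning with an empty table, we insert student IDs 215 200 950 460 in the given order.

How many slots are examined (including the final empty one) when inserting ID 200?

Insert 215: h=0, slot 0 empty -> index 0.
Insert 200: h=0, slot 0 occupied -> index 1.
Insert 950: h=0, slots 0,1 occupied -> index 2.
Insert 460: h=0, slots 0,1,2 occupied -> index 3.
Table: [215, 200, 950, 460, .]

2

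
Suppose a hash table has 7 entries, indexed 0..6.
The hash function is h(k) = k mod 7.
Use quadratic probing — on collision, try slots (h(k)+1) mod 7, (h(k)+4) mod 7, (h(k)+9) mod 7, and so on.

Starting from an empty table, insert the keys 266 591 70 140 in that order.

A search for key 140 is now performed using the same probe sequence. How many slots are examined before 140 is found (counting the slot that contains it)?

3

Insert 266: h=0, slot 0 empty -> index 0.
Insert 591: h=3, slot 3 empty -> index 3.
Insert 70: h=0, slot 0 occupied -> index 1.
Insert 140: h=0, slots 0,1 occupied -> index 4.
Table: [266, 70, _, 591, 140, _, _]
Lookup 140: h=0, probe 0,1,4 → found at 4.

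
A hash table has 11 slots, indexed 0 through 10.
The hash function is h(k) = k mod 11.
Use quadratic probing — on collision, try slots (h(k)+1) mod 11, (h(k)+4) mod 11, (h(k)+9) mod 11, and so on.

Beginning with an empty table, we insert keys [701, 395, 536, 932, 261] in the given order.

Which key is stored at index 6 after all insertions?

261

701: h=8 → slot 8
395: h=10 → slot 10
536: h=8, probe 8,9 → slot 9
932: h=8, probe 8,9,1 → slot 1
261: h=8, probe 8,9,1,6 → slot 6
Table: [—, 932, —, —, —, —, 261, —, 701, 536, 395]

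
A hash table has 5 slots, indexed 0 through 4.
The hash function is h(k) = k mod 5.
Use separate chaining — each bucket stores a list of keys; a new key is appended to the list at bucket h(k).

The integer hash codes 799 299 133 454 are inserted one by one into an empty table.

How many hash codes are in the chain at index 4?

Insert 799: h=4, bucket 4 empty → new chain.
Insert 299: h=4, bucket 4 nonempty → append to chain.
Insert 133: h=3, bucket 3 empty → new chain.
Insert 454: h=4, bucket 4 nonempty → append to chain.
Final buckets:
0: —
1: —
2: —
3: 133
4: 799 -> 299 -> 454

3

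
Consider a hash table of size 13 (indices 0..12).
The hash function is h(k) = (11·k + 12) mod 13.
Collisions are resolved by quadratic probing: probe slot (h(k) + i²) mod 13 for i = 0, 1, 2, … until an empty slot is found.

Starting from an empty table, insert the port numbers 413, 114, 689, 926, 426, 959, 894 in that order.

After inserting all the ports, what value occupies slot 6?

114

Insert 413: h=5, slot 5 empty → index 5.
Insert 114: h=5, slot 5 occupied → index 6.
Insert 689: h=12, slot 12 empty → index 12.
Insert 926: h=6, slot 6 occupied → index 7.
Insert 426: h=5, slots 5,6 occupied → index 9.
Insert 959: h=5, slots 5,6,9 occupied → index 1.
Insert 894: h=5, slots 5,6,9,1 occupied → index 8.
Table: [-, 959, -, -, -, 413, 114, 926, 894, 426, -, -, 689]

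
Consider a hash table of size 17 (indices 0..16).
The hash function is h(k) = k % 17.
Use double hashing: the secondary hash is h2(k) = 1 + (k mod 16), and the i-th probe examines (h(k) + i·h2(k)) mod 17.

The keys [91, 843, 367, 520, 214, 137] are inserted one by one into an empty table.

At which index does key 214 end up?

0

91: h=6 -> slot 6
843: h=10 -> slot 10
367: h=10, h2=16, probe 10,9 -> slot 9
520: h=10, h2=9, probe 10,2 -> slot 2
214: h=10, h2=7, probe 10,0 -> slot 0
137: h=1 -> slot 1
Table: [214, 137, 520, ∅, ∅, ∅, 91, ∅, ∅, 367, 843, ∅, ∅, ∅, ∅, ∅, ∅]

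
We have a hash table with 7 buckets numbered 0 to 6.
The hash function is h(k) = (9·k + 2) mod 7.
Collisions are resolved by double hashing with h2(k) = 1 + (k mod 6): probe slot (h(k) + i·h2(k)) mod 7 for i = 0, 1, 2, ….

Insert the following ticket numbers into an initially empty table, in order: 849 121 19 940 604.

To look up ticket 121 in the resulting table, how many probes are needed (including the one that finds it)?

2

849: h=6 -> slot 6
121: h=6, h2=2, probe 6,1 -> slot 1
19: h=5 -> slot 5
940: h=6, h2=5, probe 6,4 -> slot 4
604: h=6, h2=5, probe 6,4,2 -> slot 2
Table: [., 121, 604, ., 940, 19, 849]
Lookup 121: h=6, h2=2, probe 6,1 → found at 1.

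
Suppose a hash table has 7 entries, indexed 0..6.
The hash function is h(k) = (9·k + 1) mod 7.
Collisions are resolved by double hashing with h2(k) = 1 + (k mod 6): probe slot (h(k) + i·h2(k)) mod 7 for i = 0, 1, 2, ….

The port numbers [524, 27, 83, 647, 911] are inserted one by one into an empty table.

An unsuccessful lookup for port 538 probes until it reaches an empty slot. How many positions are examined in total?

524 hashes to 6; slot 6 is free → place at 6.
27 hashes to 6, h2=4; 6 taken → place at 3.
83 hashes to 6, h2=6; 6 taken → place at 5.
647 hashes to 0; slot 0 is free → place at 0.
911 hashes to 3, h2=6; 3 taken → place at 2.
Table: [647, ., 911, 27, ., 83, 524]
Lookup 538: h=6, h2=5, probe 6,4 → slot 4 empty, not found.

2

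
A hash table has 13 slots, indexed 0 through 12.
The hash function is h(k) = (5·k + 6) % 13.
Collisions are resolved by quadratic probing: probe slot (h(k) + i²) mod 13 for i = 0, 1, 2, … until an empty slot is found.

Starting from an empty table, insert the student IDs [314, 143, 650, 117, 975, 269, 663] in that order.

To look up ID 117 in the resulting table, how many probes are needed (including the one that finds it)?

3

Insert 314: h=3, slot 3 empty -> index 3.
Insert 143: h=6, slot 6 empty -> index 6.
Insert 650: h=6, slot 6 occupied -> index 7.
Insert 117: h=6, slots 6,7 occupied -> index 10.
Insert 975: h=6, slots 6,7,10 occupied -> index 2.
Insert 269: h=12, slot 12 empty -> index 12.
Insert 663: h=6, slots 6,7,10,2 occupied -> index 9.
Table: [—, —, 975, 314, —, —, 143, 650, —, 663, 117, —, 269]
Lookup 117: h=6, probe 6,7,10 → found at 10.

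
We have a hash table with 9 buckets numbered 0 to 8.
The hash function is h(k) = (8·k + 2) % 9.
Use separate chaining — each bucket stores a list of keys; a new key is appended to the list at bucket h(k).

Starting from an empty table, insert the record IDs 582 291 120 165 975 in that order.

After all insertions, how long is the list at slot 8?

Insert 582: h=5, bucket 5 empty → new chain.
Insert 291: h=8, bucket 8 empty → new chain.
Insert 120: h=8, bucket 8 nonempty → append to chain.
Insert 165: h=8, bucket 8 nonempty → append to chain.
Insert 975: h=8, bucket 8 nonempty → append to chain.
Final buckets:
0: -
1: -
2: -
3: -
4: -
5: 582
6: -
7: -
8: 291 -> 120 -> 165 -> 975

4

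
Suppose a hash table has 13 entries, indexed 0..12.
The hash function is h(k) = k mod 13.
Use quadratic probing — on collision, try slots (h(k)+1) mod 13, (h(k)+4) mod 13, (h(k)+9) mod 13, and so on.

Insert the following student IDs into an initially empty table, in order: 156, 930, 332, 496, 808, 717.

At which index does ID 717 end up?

6

156: h=0 → slot 0
930: h=7 → slot 7
332: h=7, probe 7,8 → slot 8
496: h=2 → slot 2
808: h=2, probe 2,3 → slot 3
717: h=2, probe 2,3,6 → slot 6
Table: [156, ., 496, 808, ., ., 717, 930, 332, ., ., ., .]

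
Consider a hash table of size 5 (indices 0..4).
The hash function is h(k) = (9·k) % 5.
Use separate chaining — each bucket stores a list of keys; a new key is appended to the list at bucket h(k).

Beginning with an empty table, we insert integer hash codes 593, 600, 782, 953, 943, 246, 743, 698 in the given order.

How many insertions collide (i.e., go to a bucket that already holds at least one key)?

4

Insert 593: h=2, bucket 2 empty → new chain.
Insert 600: h=0, bucket 0 empty → new chain.
Insert 782: h=3, bucket 3 empty → new chain.
Insert 953: h=2, bucket 2 nonempty → append to chain.
Insert 943: h=2, bucket 2 nonempty → append to chain.
Insert 246: h=4, bucket 4 empty → new chain.
Insert 743: h=2, bucket 2 nonempty → append to chain.
Insert 698: h=2, bucket 2 nonempty → append to chain.
Final buckets:
0: 600
1: -
2: 593 -> 953 -> 943 -> 743 -> 698
3: 782
4: 246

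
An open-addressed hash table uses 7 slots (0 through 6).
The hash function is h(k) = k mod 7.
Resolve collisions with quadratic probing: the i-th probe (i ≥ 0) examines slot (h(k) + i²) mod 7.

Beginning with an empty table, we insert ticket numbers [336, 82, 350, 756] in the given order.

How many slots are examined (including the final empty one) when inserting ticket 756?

3

336: h=0 → slot 0
82: h=5 → slot 5
350: h=0, probe 0,1 → slot 1
756: h=0, probe 0,1,4 → slot 4
Table: [336, 350, ∅, ∅, 756, 82, ∅]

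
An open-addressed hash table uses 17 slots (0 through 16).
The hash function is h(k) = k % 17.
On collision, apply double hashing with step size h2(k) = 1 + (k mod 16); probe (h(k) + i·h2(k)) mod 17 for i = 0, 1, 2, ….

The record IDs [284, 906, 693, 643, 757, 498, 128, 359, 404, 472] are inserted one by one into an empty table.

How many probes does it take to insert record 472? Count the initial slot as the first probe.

284 hashes to 12; slot 12 is free -> place at 12.
906 hashes to 5; slot 5 is free -> place at 5.
693 hashes to 13; slot 13 is free -> place at 13.
643 hashes to 14; slot 14 is free -> place at 14.
757 hashes to 9; slot 9 is free -> place at 9.
498 hashes to 5, h2=3; 5 taken -> place at 8.
128 hashes to 9, h2=1; 9 taken -> place at 10.
359 hashes to 2; slot 2 is free -> place at 2.
404 hashes to 13, h2=5; 13 taken -> place at 1.
472 hashes to 13, h2=9; 13,5,14 taken -> place at 6.
Table: [—, 404, 359, —, —, 906, 472, —, 498, 757, 128, —, 284, 693, 643, —, —]

4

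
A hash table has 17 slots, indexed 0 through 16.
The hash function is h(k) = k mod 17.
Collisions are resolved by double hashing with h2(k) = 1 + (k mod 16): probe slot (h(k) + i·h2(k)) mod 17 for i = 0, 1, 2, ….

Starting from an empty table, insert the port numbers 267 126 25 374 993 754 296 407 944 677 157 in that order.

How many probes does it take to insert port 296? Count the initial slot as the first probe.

2

267: h=12 => slot 12
126: h=7 => slot 7
25: h=8 => slot 8
374: h=0 => slot 0
993: h=7, h2=2, probe 7,9 => slot 9
754: h=6 => slot 6
296: h=7, h2=9, probe 7,16 => slot 16
407: h=16, h2=8, probe 16,7,15 => slot 15
944: h=9, h2=1, probe 9,10 => slot 10
677: h=14 => slot 14
157: h=4 => slot 4
Table: [374, _, _, _, 157, _, 754, 126, 25, 993, 944, _, 267, _, 677, 407, 296]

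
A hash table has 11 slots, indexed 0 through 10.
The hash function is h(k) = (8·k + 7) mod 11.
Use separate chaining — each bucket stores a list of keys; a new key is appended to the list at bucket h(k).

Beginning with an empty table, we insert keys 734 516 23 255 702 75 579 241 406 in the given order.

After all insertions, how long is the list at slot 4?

1

Insert 734: h=5, bucket 5 empty -> new chain.
Insert 516: h=10, bucket 10 empty -> new chain.
Insert 23: h=4, bucket 4 empty -> new chain.
Insert 255: h=1, bucket 1 empty -> new chain.
Insert 702: h=2, bucket 2 empty -> new chain.
Insert 75: h=2, bucket 2 nonempty -> append to chain.
Insert 579: h=8, bucket 8 empty -> new chain.
Insert 241: h=10, bucket 10 nonempty -> append to chain.
Insert 406: h=10, bucket 10 nonempty -> append to chain.
Final buckets:
0: ∅
1: 255
2: 702 -> 75
3: ∅
4: 23
5: 734
6: ∅
7: ∅
8: 579
9: ∅
10: 516 -> 241 -> 406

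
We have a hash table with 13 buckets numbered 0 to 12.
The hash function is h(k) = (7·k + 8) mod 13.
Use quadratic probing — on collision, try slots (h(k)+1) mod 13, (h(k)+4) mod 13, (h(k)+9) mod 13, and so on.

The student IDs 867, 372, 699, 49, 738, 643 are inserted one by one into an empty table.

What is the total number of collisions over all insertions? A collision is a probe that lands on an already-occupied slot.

3

Insert 867: h=6, slot 6 empty -> index 6.
Insert 372: h=12, slot 12 empty -> index 12.
Insert 699: h=0, slot 0 empty -> index 0.
Insert 49: h=0, slot 0 occupied -> index 1.
Insert 738: h=0, slots 0,1 occupied -> index 4.
Insert 643: h=11, slot 11 empty -> index 11.
Table: [699, 49, —, —, 738, —, 867, —, —, —, —, 643, 372]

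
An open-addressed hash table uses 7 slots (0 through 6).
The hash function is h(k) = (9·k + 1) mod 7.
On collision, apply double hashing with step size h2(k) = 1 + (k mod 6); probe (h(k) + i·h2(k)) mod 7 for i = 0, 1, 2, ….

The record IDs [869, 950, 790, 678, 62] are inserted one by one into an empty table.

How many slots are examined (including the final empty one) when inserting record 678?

2

869: h=3 -> slot 3
950: h=4 -> slot 4
790: h=6 -> slot 6
678: h=6, h2=1, probe 6,0 -> slot 0
62: h=6, h2=3, probe 6,2 -> slot 2
Table: [678, -, 62, 869, 950, -, 790]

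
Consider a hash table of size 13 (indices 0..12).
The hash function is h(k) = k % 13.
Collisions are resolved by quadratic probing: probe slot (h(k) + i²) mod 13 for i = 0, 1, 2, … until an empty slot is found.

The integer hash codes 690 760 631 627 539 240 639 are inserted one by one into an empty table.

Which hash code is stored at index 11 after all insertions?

639

690 hashes to 1; slot 1 is free → place at 1.
760 hashes to 6; slot 6 is free → place at 6.
631 hashes to 7; slot 7 is free → place at 7.
627 hashes to 3; slot 3 is free → place at 3.
539 hashes to 6; 6,7 taken → place at 10.
240 hashes to 6; 6,7,10 taken → place at 2.
639 hashes to 2; 2,3,6 taken → place at 11.
Table: [—, 690, 240, 627, —, —, 760, 631, —, —, 539, 639, —]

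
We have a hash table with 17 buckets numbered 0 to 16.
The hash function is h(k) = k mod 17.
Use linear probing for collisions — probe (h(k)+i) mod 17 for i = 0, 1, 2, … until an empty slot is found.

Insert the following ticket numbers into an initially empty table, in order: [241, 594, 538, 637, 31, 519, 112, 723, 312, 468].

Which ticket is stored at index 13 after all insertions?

468

Insert 241: h=3, slot 3 empty → index 3.
Insert 594: h=16, slot 16 empty → index 16.
Insert 538: h=11, slot 11 empty → index 11.
Insert 637: h=8, slot 8 empty → index 8.
Insert 31: h=14, slot 14 empty → index 14.
Insert 519: h=9, slot 9 empty → index 9.
Insert 112: h=10, slot 10 empty → index 10.
Insert 723: h=9, slots 9,10,11 occupied → index 12.
Insert 312: h=6, slot 6 empty → index 6.
Insert 468: h=9, slots 9,10,11,12 occupied → index 13.
Table: [∅, ∅, ∅, 241, ∅, ∅, 312, ∅, 637, 519, 112, 538, 723, 468, 31, ∅, 594]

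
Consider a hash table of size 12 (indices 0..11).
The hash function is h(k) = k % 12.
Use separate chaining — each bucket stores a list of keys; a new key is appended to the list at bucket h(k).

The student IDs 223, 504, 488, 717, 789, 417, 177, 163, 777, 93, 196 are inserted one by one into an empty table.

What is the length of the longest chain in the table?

6

Insert 223: h=7, bucket 7 empty → new chain.
Insert 504: h=0, bucket 0 empty → new chain.
Insert 488: h=8, bucket 8 empty → new chain.
Insert 717: h=9, bucket 9 empty → new chain.
Insert 789: h=9, bucket 9 nonempty → append to chain.
Insert 417: h=9, bucket 9 nonempty → append to chain.
Insert 177: h=9, bucket 9 nonempty → append to chain.
Insert 163: h=7, bucket 7 nonempty → append to chain.
Insert 777: h=9, bucket 9 nonempty → append to chain.
Insert 93: h=9, bucket 9 nonempty → append to chain.
Insert 196: h=4, bucket 4 empty → new chain.
Final buckets:
0: 504
1: -
2: -
3: -
4: 196
5: -
6: -
7: 223 -> 163
8: 488
9: 717 -> 789 -> 417 -> 177 -> 777 -> 93
10: -
11: -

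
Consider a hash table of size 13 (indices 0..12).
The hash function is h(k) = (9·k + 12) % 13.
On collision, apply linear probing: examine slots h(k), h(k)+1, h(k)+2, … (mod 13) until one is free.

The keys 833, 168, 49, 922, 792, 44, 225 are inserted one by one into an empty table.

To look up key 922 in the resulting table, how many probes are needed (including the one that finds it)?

833: h=8 => slot 8
168: h=3 => slot 3
49: h=11 => slot 11
922: h=3, probe 3,4 => slot 4
792: h=3, probe 3,4,5 => slot 5
44: h=5, probe 5,6 => slot 6
225: h=9 => slot 9
Table: [∅, ∅, ∅, 168, 922, 792, 44, ∅, 833, 225, ∅, 49, ∅]
Lookup 922: h=3, probe 3,4 → found at 4.

2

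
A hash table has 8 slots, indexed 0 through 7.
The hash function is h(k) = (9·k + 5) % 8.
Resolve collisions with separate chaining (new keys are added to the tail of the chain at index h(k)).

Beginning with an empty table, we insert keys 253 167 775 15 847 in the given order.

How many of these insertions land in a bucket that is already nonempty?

Insert 253: h=2, bucket 2 empty -> new chain.
Insert 167: h=4, bucket 4 empty -> new chain.
Insert 775: h=4, bucket 4 nonempty -> append to chain.
Insert 15: h=4, bucket 4 nonempty -> append to chain.
Insert 847: h=4, bucket 4 nonempty -> append to chain.
Final buckets:
0: ∅
1: ∅
2: 253
3: ∅
4: 167 -> 775 -> 15 -> 847
5: ∅
6: ∅
7: ∅

3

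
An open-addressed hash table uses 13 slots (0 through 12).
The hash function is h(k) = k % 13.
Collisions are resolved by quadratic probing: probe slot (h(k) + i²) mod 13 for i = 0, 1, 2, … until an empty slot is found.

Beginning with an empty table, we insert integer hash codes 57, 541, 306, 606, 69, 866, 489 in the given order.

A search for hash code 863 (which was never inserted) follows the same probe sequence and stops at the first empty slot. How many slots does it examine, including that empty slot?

2

57: h=5 => slot 5
541: h=8 => slot 8
306: h=7 => slot 7
606: h=8, probe 8,9 => slot 9
69: h=4 => slot 4
866: h=8, probe 8,9,12 => slot 12
489: h=8, probe 8,9,12,4,11 => slot 11
Table: [_, _, _, _, 69, 57, _, 306, 541, 606, _, 489, 866]
Lookup 863: h=5, probe 5,6 → slot 6 empty, not found.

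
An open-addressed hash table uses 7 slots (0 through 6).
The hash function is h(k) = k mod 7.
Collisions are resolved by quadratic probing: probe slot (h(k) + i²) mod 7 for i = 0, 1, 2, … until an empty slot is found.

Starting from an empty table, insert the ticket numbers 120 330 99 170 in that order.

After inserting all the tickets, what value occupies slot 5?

99

Insert 120: h=1, slot 1 empty → index 1.
Insert 330: h=1, slot 1 occupied → index 2.
Insert 99: h=1, slots 1,2 occupied → index 5.
Insert 170: h=2, slot 2 occupied → index 3.
Table: [-, 120, 330, 170, -, 99, -]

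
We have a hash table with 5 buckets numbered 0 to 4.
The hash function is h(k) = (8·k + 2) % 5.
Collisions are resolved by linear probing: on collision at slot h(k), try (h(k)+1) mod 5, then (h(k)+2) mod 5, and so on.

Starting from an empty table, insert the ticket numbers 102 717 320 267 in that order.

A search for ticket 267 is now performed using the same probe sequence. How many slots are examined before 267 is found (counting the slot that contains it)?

3

102 hashes to 3; slot 3 is free → place at 3.
717 hashes to 3; 3 taken → place at 4.
320 hashes to 2; slot 2 is free → place at 2.
267 hashes to 3; 3,4 taken → place at 0.
Table: [267, ∅, 320, 102, 717]
Lookup 267: h=3, probe 3,4,0 → found at 0.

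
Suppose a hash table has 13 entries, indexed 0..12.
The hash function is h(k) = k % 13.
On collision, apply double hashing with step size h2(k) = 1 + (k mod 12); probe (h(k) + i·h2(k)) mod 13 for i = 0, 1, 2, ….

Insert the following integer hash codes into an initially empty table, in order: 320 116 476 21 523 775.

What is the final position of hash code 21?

5

320 hashes to 8; slot 8 is free → place at 8.
116 hashes to 12; slot 12 is free → place at 12.
476 hashes to 8, h2=9; 8 taken → place at 4.
21 hashes to 8, h2=10; 8 taken → place at 5.
523 hashes to 3; slot 3 is free → place at 3.
775 hashes to 8, h2=8; 8,3 taken → place at 11.
Table: [—, —, —, 523, 476, 21, —, —, 320, —, —, 775, 116]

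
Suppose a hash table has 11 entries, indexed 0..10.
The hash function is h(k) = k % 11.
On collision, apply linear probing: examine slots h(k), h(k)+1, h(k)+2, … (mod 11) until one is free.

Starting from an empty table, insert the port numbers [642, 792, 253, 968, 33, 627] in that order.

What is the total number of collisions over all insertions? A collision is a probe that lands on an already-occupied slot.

Insert 642: h=4, slot 4 empty → index 4.
Insert 792: h=0, slot 0 empty → index 0.
Insert 253: h=0, slot 0 occupied → index 1.
Insert 968: h=0, slots 0,1 occupied → index 2.
Insert 33: h=0, slots 0,1,2 occupied → index 3.
Insert 627: h=0, slots 0,1,2,3,4 occupied → index 5.
Table: [792, 253, 968, 33, 642, 627, ∅, ∅, ∅, ∅, ∅]

11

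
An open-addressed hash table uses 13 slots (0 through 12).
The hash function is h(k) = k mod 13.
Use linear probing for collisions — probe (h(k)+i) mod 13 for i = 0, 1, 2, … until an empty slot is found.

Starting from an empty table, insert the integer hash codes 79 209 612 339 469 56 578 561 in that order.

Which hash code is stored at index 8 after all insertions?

79 hashes to 1; slot 1 is free → place at 1.
209 hashes to 1; 1 taken → place at 2.
612 hashes to 1; 1,2 taken → place at 3.
339 hashes to 1; 1,2,3 taken → place at 4.
469 hashes to 1; 1,2,3,4 taken → place at 5.
56 hashes to 4; 4,5 taken → place at 6.
578 hashes to 6; 6 taken → place at 7.
561 hashes to 2; 2,3,4,5,6,7 taken → place at 8.
Table: [_, 79, 209, 612, 339, 469, 56, 578, 561, _, _, _, _]

561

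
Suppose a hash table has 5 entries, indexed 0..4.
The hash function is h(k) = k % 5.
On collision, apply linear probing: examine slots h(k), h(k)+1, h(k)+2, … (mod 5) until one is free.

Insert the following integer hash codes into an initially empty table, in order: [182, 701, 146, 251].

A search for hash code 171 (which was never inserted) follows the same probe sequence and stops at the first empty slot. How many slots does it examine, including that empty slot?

5

182: h=2 -> slot 2
701: h=1 -> slot 1
146: h=1, probe 1,2,3 -> slot 3
251: h=1, probe 1,2,3,4 -> slot 4
Table: [-, 701, 182, 146, 251]
Lookup 171: h=1, probe 1,2,3,4,0 → slot 0 empty, not found.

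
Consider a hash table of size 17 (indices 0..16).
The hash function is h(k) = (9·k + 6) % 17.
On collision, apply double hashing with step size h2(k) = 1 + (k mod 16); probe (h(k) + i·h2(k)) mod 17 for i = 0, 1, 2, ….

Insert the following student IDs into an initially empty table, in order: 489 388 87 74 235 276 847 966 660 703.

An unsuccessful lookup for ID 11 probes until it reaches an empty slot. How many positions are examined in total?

489 hashes to 4; slot 4 is free => place at 4.
388 hashes to 13; slot 13 is free => place at 13.
87 hashes to 7; slot 7 is free => place at 7.
74 hashes to 9; slot 9 is free => place at 9.
235 hashes to 13, h2=12; 13 taken => place at 8.
276 hashes to 8, h2=5; 8,13 taken => place at 1.
847 hashes to 13, h2=16; 13 taken => place at 12.
966 hashes to 13, h2=7; 13 taken => place at 3.
660 hashes to 13, h2=5; 13,1 taken => place at 6.
703 hashes to 9, h2=16; 9,8,7,6 taken => place at 5.
Table: [—, 276, —, 966, 489, 703, 660, 87, 235, 74, —, —, 847, 388, —, —, —]
Lookup 11: h=3, h2=12, probe 3,15 → slot 15 empty, not found.

2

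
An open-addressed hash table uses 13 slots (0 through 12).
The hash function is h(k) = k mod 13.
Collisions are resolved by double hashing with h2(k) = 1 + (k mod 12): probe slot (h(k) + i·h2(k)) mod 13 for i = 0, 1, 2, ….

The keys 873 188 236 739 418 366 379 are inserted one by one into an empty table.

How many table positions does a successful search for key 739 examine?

873 hashes to 2; slot 2 is free => place at 2.
188 hashes to 6; slot 6 is free => place at 6.
236 hashes to 2, h2=9; 2 taken => place at 11.
739 hashes to 11, h2=8; 11,6 taken => place at 1.
418 hashes to 2, h2=11; 2 taken => place at 0.
366 hashes to 2, h2=7; 2 taken => place at 9.
379 hashes to 2, h2=8; 2 taken => place at 10.
Table: [418, 739, 873, _, _, _, 188, _, _, 366, 379, 236, _]
Lookup 739: h=11, h2=8, probe 11,6,1 → found at 1.

3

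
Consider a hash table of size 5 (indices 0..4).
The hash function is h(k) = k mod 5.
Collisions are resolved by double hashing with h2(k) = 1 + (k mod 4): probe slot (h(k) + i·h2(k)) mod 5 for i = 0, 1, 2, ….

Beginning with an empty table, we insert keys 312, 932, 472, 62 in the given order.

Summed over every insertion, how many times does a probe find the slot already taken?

312 hashes to 2; slot 2 is free => place at 2.
932 hashes to 2, h2=1; 2 taken => place at 3.
472 hashes to 2, h2=1; 2,3 taken => place at 4.
62 hashes to 2, h2=3; 2 taken => place at 0.
Table: [62, -, 312, 932, 472]

4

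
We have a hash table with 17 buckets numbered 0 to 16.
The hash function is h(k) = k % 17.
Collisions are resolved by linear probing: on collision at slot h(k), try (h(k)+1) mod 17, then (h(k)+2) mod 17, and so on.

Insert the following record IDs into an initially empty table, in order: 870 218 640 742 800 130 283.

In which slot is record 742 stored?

12

870: h=3 → slot 3
218: h=14 → slot 14
640: h=11 → slot 11
742: h=11, probe 11,12 → slot 12
800: h=1 → slot 1
130: h=11, probe 11,12,13 → slot 13
283: h=11, probe 11,12,13,14,15 → slot 15
Table: [∅, 800, ∅, 870, ∅, ∅, ∅, ∅, ∅, ∅, ∅, 640, 742, 130, 218, 283, ∅]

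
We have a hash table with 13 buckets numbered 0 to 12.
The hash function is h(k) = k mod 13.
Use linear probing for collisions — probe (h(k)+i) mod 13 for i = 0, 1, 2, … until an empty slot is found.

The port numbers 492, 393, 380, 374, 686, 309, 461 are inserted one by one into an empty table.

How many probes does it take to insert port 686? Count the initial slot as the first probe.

3

492: h=11 -> slot 11
393: h=3 -> slot 3
380: h=3, probe 3,4 -> slot 4
374: h=10 -> slot 10
686: h=10, probe 10,11,12 -> slot 12
309: h=10, probe 10,11,12,0 -> slot 0
461: h=6 -> slot 6
Table: [309, ∅, ∅, 393, 380, ∅, 461, ∅, ∅, ∅, 374, 492, 686]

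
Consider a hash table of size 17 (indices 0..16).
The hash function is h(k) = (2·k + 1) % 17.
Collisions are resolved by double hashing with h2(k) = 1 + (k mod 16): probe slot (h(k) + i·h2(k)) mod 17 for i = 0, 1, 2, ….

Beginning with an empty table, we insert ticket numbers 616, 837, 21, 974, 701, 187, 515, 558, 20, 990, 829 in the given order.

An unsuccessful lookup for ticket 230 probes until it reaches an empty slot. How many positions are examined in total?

616 hashes to 9; slot 9 is free → place at 9.
837 hashes to 9, h2=6; 9 taken → place at 15.
21 hashes to 9, h2=6; 9,15 taken → place at 4.
974 hashes to 11; slot 11 is free → place at 11.
701 hashes to 9, h2=14; 9 taken → place at 6.
187 hashes to 1; slot 1 is free → place at 1.
515 hashes to 11, h2=4; 11,15 taken → place at 2.
558 hashes to 12; slot 12 is free → place at 12.
20 hashes to 7; slot 7 is free → place at 7.
990 hashes to 9, h2=15; 9,7 taken → place at 5.
829 hashes to 10; slot 10 is free → place at 10.
Table: [_, 187, 515, _, 21, 990, 701, 20, _, 616, 829, 974, 558, _, _, 837, _]
Lookup 230: h=2, h2=7, probe 2,9,16 → slot 16 empty, not found.

3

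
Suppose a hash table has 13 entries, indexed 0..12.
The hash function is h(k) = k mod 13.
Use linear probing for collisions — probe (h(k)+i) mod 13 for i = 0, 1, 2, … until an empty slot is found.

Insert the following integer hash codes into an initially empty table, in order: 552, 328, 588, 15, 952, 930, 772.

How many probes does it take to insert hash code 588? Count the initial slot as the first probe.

2

Insert 552: h=6, slot 6 empty → index 6.
Insert 328: h=3, slot 3 empty → index 3.
Insert 588: h=3, slot 3 occupied → index 4.
Insert 15: h=2, slot 2 empty → index 2.
Insert 952: h=3, slots 3,4 occupied → index 5.
Insert 930: h=7, slot 7 empty → index 7.
Insert 772: h=5, slots 5,6,7 occupied → index 8.
Table: [-, -, 15, 328, 588, 952, 552, 930, 772, -, -, -, -]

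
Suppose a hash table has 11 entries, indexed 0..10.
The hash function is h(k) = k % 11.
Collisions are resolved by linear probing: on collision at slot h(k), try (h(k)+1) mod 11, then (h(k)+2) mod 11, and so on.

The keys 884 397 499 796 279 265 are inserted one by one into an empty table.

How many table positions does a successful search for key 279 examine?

4

Insert 884: h=4, slot 4 empty → index 4.
Insert 397: h=1, slot 1 empty → index 1.
Insert 499: h=4, slot 4 occupied → index 5.
Insert 796: h=4, slots 4,5 occupied → index 6.
Insert 279: h=4, slots 4,5,6 occupied → index 7.
Insert 265: h=1, slot 1 occupied → index 2.
Table: [., 397, 265, ., 884, 499, 796, 279, ., ., .]
Lookup 279: h=4, probe 4,5,6,7 → found at 7.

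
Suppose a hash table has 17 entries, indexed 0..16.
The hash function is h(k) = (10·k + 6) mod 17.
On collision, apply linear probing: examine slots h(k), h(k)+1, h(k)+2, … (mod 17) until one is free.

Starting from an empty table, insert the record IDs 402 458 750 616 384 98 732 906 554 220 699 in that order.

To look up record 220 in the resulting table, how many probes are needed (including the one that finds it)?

3

Insert 402: h=14, slot 14 empty -> index 14.
Insert 458: h=13, slot 13 empty -> index 13.
Insert 750: h=9, slot 9 empty -> index 9.
Insert 616: h=12, slot 12 empty -> index 12.
Insert 384: h=4, slot 4 empty -> index 4.
Insert 98: h=0, slot 0 empty -> index 0.
Insert 732: h=16, slot 16 empty -> index 16.
Insert 906: h=5, slot 5 empty -> index 5.
Insert 554: h=4, slots 4,5 occupied -> index 6.
Insert 220: h=13, slots 13,14 occupied -> index 15.
Insert 699: h=9, slot 9 occupied -> index 10.
Table: [98, _, _, _, 384, 906, 554, _, _, 750, 699, _, 616, 458, 402, 220, 732]
Lookup 220: h=13, probe 13,14,15 → found at 15.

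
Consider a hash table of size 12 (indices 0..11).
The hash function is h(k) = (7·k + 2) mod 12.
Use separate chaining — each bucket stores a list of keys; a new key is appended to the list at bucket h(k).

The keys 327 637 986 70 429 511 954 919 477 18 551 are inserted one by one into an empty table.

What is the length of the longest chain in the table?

327 -> bucket 11
637 -> bucket 9
986 -> bucket 4
70 -> bucket 0
429 -> bucket 5
511 -> bucket 3
954 -> bucket 8
919 -> bucket 3 (collision)
477 -> bucket 5 (collision)
18 -> bucket 8 (collision)
551 -> bucket 7
Final buckets:
0: 70
1: _
2: _
3: 511 -> 919
4: 986
5: 429 -> 477
6: _
7: 551
8: 954 -> 18
9: 637
10: _
11: 327

2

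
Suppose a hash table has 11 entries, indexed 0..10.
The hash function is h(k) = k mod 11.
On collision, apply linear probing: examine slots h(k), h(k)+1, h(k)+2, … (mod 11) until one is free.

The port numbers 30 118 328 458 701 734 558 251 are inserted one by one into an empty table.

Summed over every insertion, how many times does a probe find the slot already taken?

Insert 30: h=8, slot 8 empty -> index 8.
Insert 118: h=8, slot 8 occupied -> index 9.
Insert 328: h=9, slot 9 occupied -> index 10.
Insert 458: h=7, slot 7 empty -> index 7.
Insert 701: h=8, slots 8,9,10 occupied -> index 0.
Insert 734: h=8, slots 8,9,10,0 occupied -> index 1.
Insert 558: h=8, slots 8,9,10,0,1 occupied -> index 2.
Insert 251: h=9, slots 9,10,0,1,2 occupied -> index 3.
Table: [701, 734, 558, 251, —, —, —, 458, 30, 118, 328]

19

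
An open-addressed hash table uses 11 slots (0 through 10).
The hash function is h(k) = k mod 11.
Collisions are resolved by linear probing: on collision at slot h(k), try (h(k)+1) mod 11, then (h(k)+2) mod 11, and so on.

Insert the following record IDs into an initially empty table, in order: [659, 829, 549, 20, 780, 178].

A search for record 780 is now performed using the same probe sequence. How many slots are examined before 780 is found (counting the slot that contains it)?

3

Insert 659: h=10, slot 10 empty -> index 10.
Insert 829: h=4, slot 4 empty -> index 4.
Insert 549: h=10, slot 10 occupied -> index 0.
Insert 20: h=9, slot 9 empty -> index 9.
Insert 780: h=10, slots 10,0 occupied -> index 1.
Insert 178: h=2, slot 2 empty -> index 2.
Table: [549, 780, 178, ∅, 829, ∅, ∅, ∅, ∅, 20, 659]
Lookup 780: h=10, probe 10,0,1 → found at 1.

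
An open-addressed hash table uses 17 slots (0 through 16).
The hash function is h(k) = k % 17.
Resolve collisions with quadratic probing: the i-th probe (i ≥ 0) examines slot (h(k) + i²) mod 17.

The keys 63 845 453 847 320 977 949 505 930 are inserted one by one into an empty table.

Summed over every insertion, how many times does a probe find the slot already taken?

9

63 hashes to 12; slot 12 is free -> place at 12.
845 hashes to 12; 12 taken -> place at 13.
453 hashes to 11; slot 11 is free -> place at 11.
847 hashes to 14; slot 14 is free -> place at 14.
320 hashes to 14; 14 taken -> place at 15.
977 hashes to 8; slot 8 is free -> place at 8.
949 hashes to 14; 14,15 taken -> place at 1.
505 hashes to 12; 12,13 taken -> place at 16.
930 hashes to 12; 12,13,16 taken -> place at 4.
Table: [-, 949, -, -, 930, -, -, -, 977, -, -, 453, 63, 845, 847, 320, 505]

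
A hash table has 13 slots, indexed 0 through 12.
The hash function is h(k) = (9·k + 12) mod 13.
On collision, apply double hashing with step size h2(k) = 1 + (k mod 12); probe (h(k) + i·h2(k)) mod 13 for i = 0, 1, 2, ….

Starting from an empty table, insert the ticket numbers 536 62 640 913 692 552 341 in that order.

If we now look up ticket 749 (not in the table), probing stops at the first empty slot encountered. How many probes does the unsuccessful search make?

2

536: h=0 => slot 0
62: h=11 => slot 11
640: h=0, h2=5, probe 0,5 => slot 5
913: h=0, h2=2, probe 0,2 => slot 2
692: h=0, h2=9, probe 0,9 => slot 9
552: h=1 => slot 1
341: h=0, h2=6, probe 0,6 => slot 6
Table: [536, 552, 913, ., ., 640, 341, ., ., 692, ., 62, .]
Lookup 749: h=6, h2=6, probe 6,12 → slot 12 empty, not found.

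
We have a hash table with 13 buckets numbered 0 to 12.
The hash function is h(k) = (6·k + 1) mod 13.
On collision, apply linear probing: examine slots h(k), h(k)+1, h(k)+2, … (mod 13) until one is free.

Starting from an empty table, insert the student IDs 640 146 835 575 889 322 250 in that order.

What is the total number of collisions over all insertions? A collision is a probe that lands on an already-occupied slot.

12

640: h=6 => slot 6
146: h=6, probe 6,7 => slot 7
835: h=6, probe 6,7,8 => slot 8
575: h=6, probe 6,7,8,9 => slot 9
889: h=5 => slot 5
322: h=9, probe 9,10 => slot 10
250: h=6, probe 6,7,8,9,10,11 => slot 11
Table: [-, -, -, -, -, 889, 640, 146, 835, 575, 322, 250, -]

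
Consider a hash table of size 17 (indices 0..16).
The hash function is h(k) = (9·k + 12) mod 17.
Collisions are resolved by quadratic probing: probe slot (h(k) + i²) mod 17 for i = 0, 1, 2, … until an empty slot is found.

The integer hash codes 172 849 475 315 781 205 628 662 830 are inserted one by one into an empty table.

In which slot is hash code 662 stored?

172: h=13 -> slot 13
849: h=3 -> slot 3
475: h=3, probe 3,4 -> slot 4
315: h=8 -> slot 8
781: h=3, probe 3,4,7 -> slot 7
205: h=4, probe 4,5 -> slot 5
628: h=3, probe 3,4,7,12 -> slot 12
662: h=3, probe 3,4,7,12,2 -> slot 2
830: h=2, probe 2,3,6 -> slot 6
Table: [—, —, 662, 849, 475, 205, 830, 781, 315, —, —, —, 628, 172, —, —, —]

2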